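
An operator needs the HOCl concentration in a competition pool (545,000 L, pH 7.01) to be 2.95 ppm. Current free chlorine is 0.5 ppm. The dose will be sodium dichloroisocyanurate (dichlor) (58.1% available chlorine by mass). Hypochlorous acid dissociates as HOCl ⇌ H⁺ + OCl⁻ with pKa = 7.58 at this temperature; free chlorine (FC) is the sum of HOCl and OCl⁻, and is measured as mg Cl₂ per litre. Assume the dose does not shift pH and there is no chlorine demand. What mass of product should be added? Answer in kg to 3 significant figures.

[OCl⁻]/[HOCl] = 10^(pH − pKa) = 10^(7.01 − 7.58) = 0.2692; fraction as HOCl = 1/(1 + 0.2692) = 0.7879.
Free chlorine required for 2.95 ppm HOCl: 2.95 / 0.7879 = 3.744 ppm.
FC to add: 3.744 − 0.5 = 3.244 mg/L as Cl₂.
Cl₂ equivalent: 3.244 mg/L × 545,000 L = 1768 g.
Product at 58.1% available Cl: 1768 / 0.581 = 3043 g.

3.04 kg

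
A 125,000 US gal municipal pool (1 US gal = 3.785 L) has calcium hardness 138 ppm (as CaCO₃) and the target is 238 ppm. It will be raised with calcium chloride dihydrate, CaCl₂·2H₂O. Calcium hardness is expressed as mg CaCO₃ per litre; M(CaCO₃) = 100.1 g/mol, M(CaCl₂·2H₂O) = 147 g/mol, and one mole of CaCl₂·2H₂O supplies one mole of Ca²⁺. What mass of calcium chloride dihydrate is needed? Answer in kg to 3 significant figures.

69.5 kg

Volume: 125,000 US gal × 3.785 L/gal = 473,125 L.
Hardness to add: (238 − 138) = 100 mg/L as CaCO₃ × 473,125 L = 47,310 g as CaCO₃.
Moles of Ca²⁺ (1 mol Ca²⁺ ≡ 1 mol CaCO₃): 47,310 / 100.1 g/mol = 472.7 mol.
Mass of CaCl₂·2H₂O: 472.7 × 147 = 69,480 g.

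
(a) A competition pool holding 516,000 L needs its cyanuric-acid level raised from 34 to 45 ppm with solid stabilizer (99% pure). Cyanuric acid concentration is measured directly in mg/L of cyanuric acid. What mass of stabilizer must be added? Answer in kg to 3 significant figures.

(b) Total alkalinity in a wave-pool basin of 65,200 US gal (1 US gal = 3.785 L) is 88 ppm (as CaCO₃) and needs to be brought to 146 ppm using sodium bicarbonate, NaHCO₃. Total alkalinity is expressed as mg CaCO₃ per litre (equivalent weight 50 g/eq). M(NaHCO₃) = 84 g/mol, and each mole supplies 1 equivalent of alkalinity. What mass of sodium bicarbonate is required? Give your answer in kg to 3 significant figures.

(a) 5.73 kg; (b) 24.0 kg

(a) CYA to add: (45 − 34) = 11 mg/L × 516,000 L = 5676 g cyanuric acid.
(a) At 99% purity: 5676 / 0.99 = 5733 g product.

(b) Volume: 65,200 US gal × 3.785 L/gal = 246,782 L.
(b) Alkalinity to add: (146 − 88) = 58 mg/L as CaCO₃ × 246,782 L = 14,310 g as CaCO₃.
(b) Equivalents: 14,310 g ÷ 50 g/eq = 286.3 eq.
(b) NaHCO₃ supplies 1 eq per mole → 286.3 mol.
(b) Mass: 286.3 mol × 84 g/mol = 24,050 g.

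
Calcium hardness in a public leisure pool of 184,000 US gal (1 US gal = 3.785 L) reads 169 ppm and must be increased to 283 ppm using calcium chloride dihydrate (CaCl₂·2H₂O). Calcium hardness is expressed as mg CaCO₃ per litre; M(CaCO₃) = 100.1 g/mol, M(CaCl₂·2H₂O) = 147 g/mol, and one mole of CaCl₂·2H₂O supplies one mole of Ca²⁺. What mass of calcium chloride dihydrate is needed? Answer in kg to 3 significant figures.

117 kg

Volume: 184,000 US gal × 3.785 L/gal = 696,440 L.
Hardness to add: (283 − 169) = 114 mg/L as CaCO₃ × 696,440 L = 79,390 g as CaCO₃.
Moles of Ca²⁺ (1 mol Ca²⁺ ≡ 1 mol CaCO₃): 79,390 / 100.1 g/mol = 793.1 mol.
Mass of CaCl₂·2H₂O: 793.1 × 147 = 116,600 g.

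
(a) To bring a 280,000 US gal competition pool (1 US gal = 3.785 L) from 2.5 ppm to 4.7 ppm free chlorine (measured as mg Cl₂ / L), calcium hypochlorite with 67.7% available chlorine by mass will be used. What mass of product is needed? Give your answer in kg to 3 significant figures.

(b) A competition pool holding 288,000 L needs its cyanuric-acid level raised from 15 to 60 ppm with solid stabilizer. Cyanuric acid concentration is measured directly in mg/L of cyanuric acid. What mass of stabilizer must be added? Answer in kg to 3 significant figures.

(a) 3.44 kg; (b) 13.0 kg

(a) Volume: 280,000 US gal × 3.785 L/gal = 1,059,800 L.
(a) Chlorine deficit: 4.7 − 2.5 = 2.2 ppm = 2.2 mg/L as Cl₂.
(a) Cl₂ equivalent needed: 2.2 mg/L × 1,059,800 L = 2,332,000 mg = 2332 g.
(a) Product at 67.7% available chlorine: 2332 / 0.677 = 3444 g.

(b) CYA to add: (60 − 15) = 45 mg/L × 288,000 L = 12,960 g cyanuric acid.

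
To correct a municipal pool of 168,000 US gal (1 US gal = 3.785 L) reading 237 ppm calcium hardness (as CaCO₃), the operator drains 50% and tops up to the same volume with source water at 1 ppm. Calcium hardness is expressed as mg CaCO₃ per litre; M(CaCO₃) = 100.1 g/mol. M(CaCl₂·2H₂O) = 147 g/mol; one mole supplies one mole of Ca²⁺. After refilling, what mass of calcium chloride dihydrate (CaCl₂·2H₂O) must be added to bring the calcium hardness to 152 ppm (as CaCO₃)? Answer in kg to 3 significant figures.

30.8 kg

Volume: 168,000 US gal × 3.785 L/gal = 635,880 L.
After draining 50% and refilling: 237 × 0.50 + 1 × 0.50 = 119 ppm.
Deficit to target: 152 − 119 = 33 mg/L.
As CaCO₃: 33 mg/L × 635,880 L = 20,980 g; ÷ 100.1 = 209.6 mol Ca²⁺.
Mass: 209.6 × 147 = 30,820 g.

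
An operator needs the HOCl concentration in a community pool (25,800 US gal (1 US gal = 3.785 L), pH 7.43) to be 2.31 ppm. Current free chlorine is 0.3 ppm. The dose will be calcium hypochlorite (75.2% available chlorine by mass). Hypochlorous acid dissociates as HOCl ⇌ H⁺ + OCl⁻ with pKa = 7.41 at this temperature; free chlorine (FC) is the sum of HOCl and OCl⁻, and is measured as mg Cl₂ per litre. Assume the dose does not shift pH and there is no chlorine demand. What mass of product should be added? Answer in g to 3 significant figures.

Volume: 25,800 US gal × 3.785 L/gal = 97,653 L.
[OCl⁻]/[HOCl] = 10^(pH − pKa) = 10^(7.43 − 7.41) = 1.047; fraction as HOCl = 1/(1 + 1.047) = 0.4885.
Free chlorine required for 2.31 ppm HOCl: 2.31 / 0.4885 = 4.729 ppm.
FC to add: 4.729 − 0.3 = 4.429 mg/L as Cl₂.
Cl₂ equivalent: 4.429 mg/L × 97,653 L = 432.5 g.
Product at 75.2% available Cl: 432.5 / 0.752 = 575.1 g.

575 g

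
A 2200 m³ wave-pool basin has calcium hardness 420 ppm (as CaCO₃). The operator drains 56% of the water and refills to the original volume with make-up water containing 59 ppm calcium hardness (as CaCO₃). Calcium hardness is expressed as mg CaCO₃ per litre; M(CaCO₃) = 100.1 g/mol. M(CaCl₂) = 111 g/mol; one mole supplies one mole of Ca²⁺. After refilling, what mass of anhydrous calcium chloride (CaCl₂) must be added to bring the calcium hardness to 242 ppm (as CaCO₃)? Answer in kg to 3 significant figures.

58.9 kg

Volume: 2200 m³ = 2,200,000 L.
After draining 56% and refilling: 420 × 0.44 + 59 × 0.56 = 217.84 ppm.
Deficit to target: 242 − 217.84 = 24.16 mg/L.
As CaCO₃: 24.16 mg/L × 2,200,000 L = 53,150 g; ÷ 100.1 = 531 mol Ca²⁺.
Mass: 531 × 111 = 58,940 g.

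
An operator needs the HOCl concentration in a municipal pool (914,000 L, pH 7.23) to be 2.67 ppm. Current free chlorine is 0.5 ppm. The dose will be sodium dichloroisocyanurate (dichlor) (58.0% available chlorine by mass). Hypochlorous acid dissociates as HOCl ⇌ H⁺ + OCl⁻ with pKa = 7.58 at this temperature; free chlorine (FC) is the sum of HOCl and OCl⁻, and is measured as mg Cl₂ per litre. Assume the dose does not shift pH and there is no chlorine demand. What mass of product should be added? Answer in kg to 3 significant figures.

[OCl⁻]/[HOCl] = 10^(pH − pKa) = 10^(7.23 − 7.58) = 0.4467; fraction as HOCl = 1/(1 + 0.4467) = 0.6912.
Free chlorine required for 2.67 ppm HOCl: 2.67 / 0.6912 = 3.863 ppm.
FC to add: 3.863 − 0.5 = 3.363 mg/L as Cl₂.
Cl₂ equivalent: 3.363 mg/L × 914,000 L = 3073 g.
Product at 58.0% available Cl: 3073 / 0.58 = 5299 g.

5.30 kg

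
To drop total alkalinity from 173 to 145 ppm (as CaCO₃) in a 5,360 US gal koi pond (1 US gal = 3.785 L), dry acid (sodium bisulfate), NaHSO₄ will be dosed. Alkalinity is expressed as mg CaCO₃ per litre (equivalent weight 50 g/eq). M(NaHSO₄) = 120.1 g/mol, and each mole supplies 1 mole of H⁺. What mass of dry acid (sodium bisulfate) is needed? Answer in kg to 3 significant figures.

1.36 kg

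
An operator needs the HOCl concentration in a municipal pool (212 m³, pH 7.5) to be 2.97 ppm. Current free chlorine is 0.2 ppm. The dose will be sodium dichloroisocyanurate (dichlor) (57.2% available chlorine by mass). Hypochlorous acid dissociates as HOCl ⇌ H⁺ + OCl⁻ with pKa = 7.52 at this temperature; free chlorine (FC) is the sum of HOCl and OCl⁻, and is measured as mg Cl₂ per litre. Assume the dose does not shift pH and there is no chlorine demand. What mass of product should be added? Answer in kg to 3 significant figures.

Volume: 212 m³ = 212,000 L.
[OCl⁻]/[HOCl] = 10^(pH − pKa) = 10^(7.5 − 7.52) = 0.955; fraction as HOCl = 1/(1 + 0.955) = 0.5115.
Free chlorine required for 2.97 ppm HOCl: 2.97 / 0.5115 = 5.806 ppm.
FC to add: 5.806 − 0.2 = 5.606 mg/L as Cl₂.
Cl₂ equivalent: 5.606 mg/L × 212,000 L = 1189 g.
Product at 57.2% available Cl: 1189 / 0.572 = 2078 g.

2.08 kg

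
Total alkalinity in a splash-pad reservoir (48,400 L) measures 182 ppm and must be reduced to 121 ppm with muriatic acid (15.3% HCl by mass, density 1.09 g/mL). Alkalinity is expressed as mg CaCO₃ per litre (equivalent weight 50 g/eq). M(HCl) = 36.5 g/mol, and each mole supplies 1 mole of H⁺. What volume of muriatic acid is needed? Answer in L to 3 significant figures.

12.9 L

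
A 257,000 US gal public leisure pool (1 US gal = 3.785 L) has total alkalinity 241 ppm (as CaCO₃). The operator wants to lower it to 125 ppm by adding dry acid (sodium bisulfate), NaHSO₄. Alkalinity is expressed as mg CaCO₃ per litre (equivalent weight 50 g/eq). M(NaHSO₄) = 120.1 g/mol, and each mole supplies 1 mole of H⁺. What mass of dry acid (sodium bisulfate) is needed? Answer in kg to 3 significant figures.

271 kg

Volume: 257,000 US gal × 3.785 L/gal = 972,745 L.
Alkalinity to neutralize: (241 − 125) = 116 mg/L as CaCO₃ × 972,745 L = 112,800 g as CaCO₃.
Equivalents of H⁺ required: 112,800 ÷ 50 g/eq = 2257 eq = 2257 mol NaHSO₄.
Mass of NaHSO₄: 2257 × 120.1 = 271,000 g.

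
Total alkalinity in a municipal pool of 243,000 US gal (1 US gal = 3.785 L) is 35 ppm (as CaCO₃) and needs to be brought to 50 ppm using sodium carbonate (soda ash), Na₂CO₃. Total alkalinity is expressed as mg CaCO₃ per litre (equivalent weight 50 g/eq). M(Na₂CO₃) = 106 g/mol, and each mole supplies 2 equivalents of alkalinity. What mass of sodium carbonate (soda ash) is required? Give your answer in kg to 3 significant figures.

14.6 kg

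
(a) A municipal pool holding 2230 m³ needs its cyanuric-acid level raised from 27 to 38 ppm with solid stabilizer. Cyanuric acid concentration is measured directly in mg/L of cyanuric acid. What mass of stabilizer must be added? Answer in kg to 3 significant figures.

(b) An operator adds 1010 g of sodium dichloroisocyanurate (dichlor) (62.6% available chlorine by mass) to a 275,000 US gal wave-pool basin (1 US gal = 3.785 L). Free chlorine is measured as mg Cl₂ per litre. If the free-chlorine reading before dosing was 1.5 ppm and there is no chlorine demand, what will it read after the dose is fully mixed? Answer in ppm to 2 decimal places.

(a) 24.5 kg; (b) 2.11 ppm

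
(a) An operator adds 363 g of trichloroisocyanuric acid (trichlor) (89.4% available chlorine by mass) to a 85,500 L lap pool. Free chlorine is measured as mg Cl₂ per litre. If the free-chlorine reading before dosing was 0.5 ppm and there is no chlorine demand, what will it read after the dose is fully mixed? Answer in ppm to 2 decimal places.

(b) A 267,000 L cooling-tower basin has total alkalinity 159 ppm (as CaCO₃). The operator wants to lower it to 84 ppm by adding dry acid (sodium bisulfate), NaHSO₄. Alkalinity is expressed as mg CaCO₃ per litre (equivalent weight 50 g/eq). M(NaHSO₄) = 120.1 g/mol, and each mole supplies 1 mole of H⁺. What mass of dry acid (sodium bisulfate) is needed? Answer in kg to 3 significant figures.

(a) 4.30 ppm; (b) 48.1 kg

(a) Available chlorine delivered: 363 g × 0.894 = 324.5 g as Cl₂.
(a) Concentration rise: 324.5 g / 85,500 L = 3.796 mg/L = 3.80 ppm.
(a) Final FC: 0.5 + 3.80 = 4.30 ppm.

(b) Alkalinity to neutralize: (159 − 84) = 75 mg/L as CaCO₃ × 267,000 L = 20,020 g as CaCO₃.
(b) Equivalents of H⁺ required: 20,020 ÷ 50 g/eq = 400.5 eq = 400.5 mol NaHSO₄.
(b) Mass of NaHSO₄: 400.5 × 120.1 = 48,100 g.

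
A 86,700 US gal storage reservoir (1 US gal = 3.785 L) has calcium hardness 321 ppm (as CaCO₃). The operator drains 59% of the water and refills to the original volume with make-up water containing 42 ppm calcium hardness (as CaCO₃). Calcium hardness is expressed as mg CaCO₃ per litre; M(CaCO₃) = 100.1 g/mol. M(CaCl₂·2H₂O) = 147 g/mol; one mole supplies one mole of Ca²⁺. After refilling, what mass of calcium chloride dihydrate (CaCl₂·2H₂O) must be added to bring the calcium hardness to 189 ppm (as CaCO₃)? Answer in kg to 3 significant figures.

15.7 kg

Volume: 86,700 US gal × 3.785 L/gal = 328,160 L.
After draining 59% and refilling: 321 × 0.41 + 42 × 0.59 = 156.39 ppm.
Deficit to target: 189 − 156.39 = 32.61 mg/L.
As CaCO₃: 32.61 mg/L × 328,160 L = 10,700 g; ÷ 100.1 = 106.9 mol Ca²⁺.
Mass: 106.9 × 147 = 15,720 g.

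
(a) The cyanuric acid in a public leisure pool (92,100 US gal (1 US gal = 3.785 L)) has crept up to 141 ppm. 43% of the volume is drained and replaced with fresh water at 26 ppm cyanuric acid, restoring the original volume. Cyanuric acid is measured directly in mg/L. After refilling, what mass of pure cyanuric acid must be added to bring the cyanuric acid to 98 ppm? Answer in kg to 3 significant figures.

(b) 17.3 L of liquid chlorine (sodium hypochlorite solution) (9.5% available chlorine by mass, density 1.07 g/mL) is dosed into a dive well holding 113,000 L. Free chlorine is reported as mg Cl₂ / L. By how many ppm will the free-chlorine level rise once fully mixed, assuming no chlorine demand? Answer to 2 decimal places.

(a) Volume: 92,100 US gal × 3.785 L/gal = 348,598 L.
(a) After draining 43% and refilling: 141 × 0.57 + 26 × 0.43 = 91.55 ppm.
(a) Deficit to target: 98 − 91.55 = 6.45 mg/L.
(a) Mass: 6.45 mg/L × 348,598 L = 2248 g cyanuric acid.

(b) Mass of solution: 17.3 L × 1000 mL/L × 1.07 g/mL = 18,510 g.
(b) Available chlorine delivered: 18,510 g × 0.095 = 1759 g as Cl₂.
(b) Concentration rise: 1759 g / 113,000 L = 15.56 mg/L = 15.56 ppm.

(a) 2.25 kg; (b) 15.56 ppm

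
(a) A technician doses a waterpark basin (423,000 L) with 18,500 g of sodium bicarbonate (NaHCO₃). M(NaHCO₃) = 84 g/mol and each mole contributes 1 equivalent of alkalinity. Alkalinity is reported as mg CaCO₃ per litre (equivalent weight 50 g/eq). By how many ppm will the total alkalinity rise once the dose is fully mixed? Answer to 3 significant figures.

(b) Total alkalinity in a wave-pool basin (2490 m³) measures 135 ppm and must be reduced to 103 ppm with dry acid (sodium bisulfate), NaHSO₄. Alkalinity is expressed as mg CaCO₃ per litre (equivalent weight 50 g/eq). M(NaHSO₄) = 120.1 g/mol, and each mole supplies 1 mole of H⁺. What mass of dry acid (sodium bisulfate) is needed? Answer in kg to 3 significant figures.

(a) Moles of NaHCO₃: 18,500 g ÷ 84 g/mol = 220.2 mol → 220.2 eq of alkalinity.
(a) As CaCO₃: 220.2 eq × 50 g/eq = 11,010 g.
(a) Rise: 11,010 g / 423,000 L × 1000 = 26.03 mg/L.

(b) Volume: 2490 m³ = 2,490,000 L.
(b) Alkalinity to neutralize: (135 − 103) = 32 mg/L as CaCO₃ × 2,490,000 L = 79,680 g as CaCO₃.
(b) Equivalents of H⁺ required: 79,680 ÷ 50 g/eq = 1594 eq = 1594 mol NaHSO₄.
(b) Mass of NaHSO₄: 1594 × 120.1 = 191,400 g.

(a) 26.0 ppm; (b) 191 kg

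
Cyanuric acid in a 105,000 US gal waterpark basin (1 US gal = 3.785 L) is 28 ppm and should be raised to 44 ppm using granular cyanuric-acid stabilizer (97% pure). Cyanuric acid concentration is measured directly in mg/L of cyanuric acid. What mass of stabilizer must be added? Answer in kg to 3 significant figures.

6.56 kg

Volume: 105,000 US gal × 3.785 L/gal = 397,425 L.
CYA to add: (44 − 28) = 16 mg/L × 397,425 L = 6359 g cyanuric acid.
At 97% purity: 6359 / 0.97 = 6555 g product.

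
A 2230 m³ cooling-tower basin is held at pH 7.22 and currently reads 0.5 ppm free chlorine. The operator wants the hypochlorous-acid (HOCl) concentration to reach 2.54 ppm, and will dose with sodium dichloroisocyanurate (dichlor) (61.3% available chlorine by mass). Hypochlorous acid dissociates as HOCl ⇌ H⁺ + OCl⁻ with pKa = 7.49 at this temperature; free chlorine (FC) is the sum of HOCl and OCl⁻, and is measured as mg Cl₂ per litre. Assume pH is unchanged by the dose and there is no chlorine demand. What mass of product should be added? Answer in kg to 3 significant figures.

12.4 kg

Volume: 2230 m³ = 2,230,000 L.
[OCl⁻]/[HOCl] = 10^(pH − pKa) = 10^(7.22 − 7.49) = 0.537; fraction as HOCl = 1/(1 + 0.537) = 0.6506.
Free chlorine required for 2.54 ppm HOCl: 2.54 / 0.6506 = 3.904 ppm.
FC to add: 3.904 − 0.5 = 3.404 mg/L as Cl₂.
Cl₂ equivalent: 3.404 mg/L × 2,230,000 L = 7591 g.
Product at 61.3% available Cl: 7591 / 0.613 = 12,380 g.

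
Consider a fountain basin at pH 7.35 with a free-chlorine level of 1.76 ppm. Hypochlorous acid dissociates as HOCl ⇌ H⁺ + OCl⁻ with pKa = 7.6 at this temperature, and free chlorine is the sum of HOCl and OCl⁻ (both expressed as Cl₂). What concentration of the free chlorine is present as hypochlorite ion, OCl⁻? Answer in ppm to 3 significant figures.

[OCl⁻]/[HOCl] = 10^(pH − pKa) = 10^(7.35 − 7.6) = 10^-0.25 = 0.5623.
Fraction as HOCl = 1 / (1 + 0.5623) = 0.6401.
OCl⁻ = (1 − 0.6401) × 1.76 ppm = 0.6335 ppm.

0.633 ppm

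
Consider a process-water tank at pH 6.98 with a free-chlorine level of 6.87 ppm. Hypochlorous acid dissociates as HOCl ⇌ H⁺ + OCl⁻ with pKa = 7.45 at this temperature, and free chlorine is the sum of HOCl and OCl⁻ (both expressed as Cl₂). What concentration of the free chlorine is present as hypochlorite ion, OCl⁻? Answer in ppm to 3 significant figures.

[OCl⁻]/[HOCl] = 10^(pH − pKa) = 10^(6.98 − 7.45) = 10^-0.47 = 0.3388.
Fraction as HOCl = 1 / (1 + 0.3388) = 0.7469.
OCl⁻ = (1 − 0.7469) × 6.87 ppm = 1.739 ppm.

1.74 ppm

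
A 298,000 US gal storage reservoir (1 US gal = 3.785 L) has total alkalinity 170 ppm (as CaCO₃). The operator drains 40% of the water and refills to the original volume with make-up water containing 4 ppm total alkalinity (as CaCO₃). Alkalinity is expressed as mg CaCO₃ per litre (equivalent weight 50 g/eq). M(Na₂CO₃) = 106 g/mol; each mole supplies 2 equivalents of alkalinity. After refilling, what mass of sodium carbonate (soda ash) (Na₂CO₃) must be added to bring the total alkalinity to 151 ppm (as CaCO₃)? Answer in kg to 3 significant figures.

56.7 kg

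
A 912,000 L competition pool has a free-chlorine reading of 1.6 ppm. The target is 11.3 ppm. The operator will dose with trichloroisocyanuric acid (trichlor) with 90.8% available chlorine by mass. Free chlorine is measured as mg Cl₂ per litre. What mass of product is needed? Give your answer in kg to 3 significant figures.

9.74 kg

Chlorine deficit: 11.3 − 1.6 = 9.7 ppm = 9.7 mg/L as Cl₂.
Cl₂ equivalent needed: 9.7 mg/L × 912,000 L = 8,846,000 mg = 8846 g.
Product at 90.8% available chlorine: 8846 / 0.908 = 9743 g.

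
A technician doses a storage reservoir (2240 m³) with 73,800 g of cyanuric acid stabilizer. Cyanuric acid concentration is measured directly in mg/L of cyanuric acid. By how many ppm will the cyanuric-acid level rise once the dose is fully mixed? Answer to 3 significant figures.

32.9 ppm

Volume: 2240 m³ = 2,240,000 L.
Rise: 73,800 g / 2,240,000 L × 1000 = 32.95 mg/L.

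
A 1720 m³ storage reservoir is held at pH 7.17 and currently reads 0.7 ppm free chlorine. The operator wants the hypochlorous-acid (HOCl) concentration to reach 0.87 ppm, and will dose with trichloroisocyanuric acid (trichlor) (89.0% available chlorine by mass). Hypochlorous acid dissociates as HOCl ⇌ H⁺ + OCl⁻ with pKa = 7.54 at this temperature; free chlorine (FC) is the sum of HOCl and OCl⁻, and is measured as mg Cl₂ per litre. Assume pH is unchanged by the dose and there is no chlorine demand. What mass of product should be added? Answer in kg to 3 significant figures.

1.05 kg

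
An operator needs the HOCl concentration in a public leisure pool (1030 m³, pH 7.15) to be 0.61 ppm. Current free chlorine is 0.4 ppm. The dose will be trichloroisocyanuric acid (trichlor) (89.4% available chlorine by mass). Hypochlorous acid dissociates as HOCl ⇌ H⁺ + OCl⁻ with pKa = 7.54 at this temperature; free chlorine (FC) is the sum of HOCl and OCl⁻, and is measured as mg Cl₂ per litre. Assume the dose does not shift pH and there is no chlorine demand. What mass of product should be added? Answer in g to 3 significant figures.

528 g

Volume: 1030 m³ = 1,030,000 L.
[OCl⁻]/[HOCl] = 10^(pH − pKa) = 10^(7.15 − 7.54) = 0.4074; fraction as HOCl = 1/(1 + 0.4074) = 0.7105.
Free chlorine required for 0.61 ppm HOCl: 0.61 / 0.7105 = 0.8585 ppm.
FC to add: 0.8585 − 0.4 = 0.4585 mg/L as Cl₂.
Cl₂ equivalent: 0.4585 mg/L × 1,030,000 L = 472.3 g.
Product at 89.4% available Cl: 472.3 / 0.894 = 528.3 g.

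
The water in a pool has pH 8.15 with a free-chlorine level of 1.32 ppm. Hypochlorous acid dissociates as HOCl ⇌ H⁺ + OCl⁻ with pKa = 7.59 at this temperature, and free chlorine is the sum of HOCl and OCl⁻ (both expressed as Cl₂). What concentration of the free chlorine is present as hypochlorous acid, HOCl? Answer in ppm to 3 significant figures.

0.285 ppm

[OCl⁻]/[HOCl] = 10^(pH − pKa) = 10^(8.15 − 7.59) = 10^0.56 = 3.631.
Fraction as HOCl = 1 / (1 + 3.631) = 0.2159.
HOCl = 0.2159 × 1.32 ppm = 0.285 ppm.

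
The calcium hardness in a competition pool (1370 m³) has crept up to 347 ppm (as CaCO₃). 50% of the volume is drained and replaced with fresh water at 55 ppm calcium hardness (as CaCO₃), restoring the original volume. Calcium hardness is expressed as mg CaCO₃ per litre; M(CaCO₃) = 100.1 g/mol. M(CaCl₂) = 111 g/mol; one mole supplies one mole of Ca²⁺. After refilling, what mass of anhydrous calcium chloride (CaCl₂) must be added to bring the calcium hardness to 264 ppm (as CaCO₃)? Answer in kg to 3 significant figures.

Volume: 1370 m³ = 1,370,000 L.
After draining 50% and refilling: 347 × 0.50 + 55 × 0.50 = 201 ppm.
Deficit to target: 264 − 201 = 63 mg/L.
As CaCO₃: 63 mg/L × 1,370,000 L = 86,310 g; ÷ 100.1 = 862.2 mol Ca²⁺.
Mass: 862.2 × 111 = 95,710 g.

95.7 kg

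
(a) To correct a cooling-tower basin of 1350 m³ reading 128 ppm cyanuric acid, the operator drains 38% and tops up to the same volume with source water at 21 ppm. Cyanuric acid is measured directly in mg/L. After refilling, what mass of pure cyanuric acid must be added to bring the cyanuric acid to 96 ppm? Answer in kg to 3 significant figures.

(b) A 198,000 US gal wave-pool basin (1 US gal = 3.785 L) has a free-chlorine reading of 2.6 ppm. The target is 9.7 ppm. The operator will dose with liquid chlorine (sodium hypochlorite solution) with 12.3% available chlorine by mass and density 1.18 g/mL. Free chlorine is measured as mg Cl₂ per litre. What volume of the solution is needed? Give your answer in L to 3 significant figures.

(a) 11.7 kg; (b) 36.7 L

(a) Volume: 1350 m³ = 1,350,000 L.
(a) After draining 38% and refilling: 128 × 0.62 + 21 × 0.38 = 87.34 ppm.
(a) Deficit to target: 96 − 87.34 = 8.66 mg/L.
(a) Mass: 8.66 mg/L × 1,350,000 L = 11,690 g cyanuric acid.

(b) Volume: 198,000 US gal × 3.785 L/gal = 749,430 L.
(b) Chlorine deficit: 9.7 − 2.6 = 7.1 ppm = 7.1 mg/L as Cl₂.
(b) Cl₂ equivalent needed: 7.1 mg/L × 749,430 L = 5,321,000 mg = 5321 g.
(b) Product at 12.3% available chlorine: 5321 / 0.123 = 43,260 g.
(b) Volume at density 1.18 g/mL: 43,260 g ÷ 1.18 g/mL = 36,660 mL.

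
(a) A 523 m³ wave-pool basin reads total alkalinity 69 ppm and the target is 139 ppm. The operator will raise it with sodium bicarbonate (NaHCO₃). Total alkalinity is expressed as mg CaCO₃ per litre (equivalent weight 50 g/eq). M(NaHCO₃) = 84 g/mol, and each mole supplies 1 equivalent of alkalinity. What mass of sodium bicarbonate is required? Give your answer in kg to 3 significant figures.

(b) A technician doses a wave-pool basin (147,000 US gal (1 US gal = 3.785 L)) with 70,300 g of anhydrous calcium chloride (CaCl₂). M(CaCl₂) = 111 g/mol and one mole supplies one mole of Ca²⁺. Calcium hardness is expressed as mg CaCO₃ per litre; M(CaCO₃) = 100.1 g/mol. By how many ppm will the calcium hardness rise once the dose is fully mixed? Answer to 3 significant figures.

(a) 61.5 kg; (b) 114 ppm

(a) Volume: 523 m³ = 523,000 L.
(a) Alkalinity to add: (139 − 69) = 70 mg/L as CaCO₃ × 523,000 L = 36,610 g as CaCO₃.
(a) Equivalents: 36,610 g ÷ 50 g/eq = 732.2 eq.
(a) NaHCO₃ supplies 1 eq per mole → 732.2 mol.
(a) Mass: 732.2 mol × 84 g/mol = 61,500 g.

(b) Volume: 147,000 US gal × 3.785 L/gal = 556,395 L.
(b) Moles of Ca²⁺: 70,300 g ÷ 111 g/mol = 633.3 mol.
(b) As CaCO₃: 633.3 mol × 100.1 g/mol = 63,400 g.
(b) Rise: 63,400 g / 556,395 L × 1000 = 113.9 mg/L.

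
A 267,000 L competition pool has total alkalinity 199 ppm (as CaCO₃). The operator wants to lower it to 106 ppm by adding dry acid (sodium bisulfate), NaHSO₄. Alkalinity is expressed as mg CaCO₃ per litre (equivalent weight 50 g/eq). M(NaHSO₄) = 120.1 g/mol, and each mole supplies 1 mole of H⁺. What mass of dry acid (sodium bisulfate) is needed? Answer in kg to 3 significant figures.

59.6 kg

Alkalinity to neutralize: (199 − 106) = 93 mg/L as CaCO₃ × 267,000 L = 24,830 g as CaCO₃.
Equivalents of H⁺ required: 24,830 ÷ 50 g/eq = 496.6 eq = 496.6 mol NaHSO₄.
Mass of NaHSO₄: 496.6 × 120.1 = 59,640 g.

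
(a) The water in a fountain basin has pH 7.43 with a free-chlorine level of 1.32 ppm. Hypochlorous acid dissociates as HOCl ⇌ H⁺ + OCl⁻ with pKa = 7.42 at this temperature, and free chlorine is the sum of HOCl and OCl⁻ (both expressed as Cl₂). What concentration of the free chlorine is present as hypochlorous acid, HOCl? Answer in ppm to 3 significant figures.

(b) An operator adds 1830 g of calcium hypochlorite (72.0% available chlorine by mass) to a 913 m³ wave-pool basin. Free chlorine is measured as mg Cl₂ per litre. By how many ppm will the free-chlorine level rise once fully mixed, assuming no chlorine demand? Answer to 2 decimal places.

(a) [OCl⁻]/[HOCl] = 10^(pH − pKa) = 10^(7.43 − 7.42) = 10^0.01 = 1.023.
(a) Fraction as HOCl = 1 / (1 + 1.023) = 0.4942.
(a) HOCl = 0.4942 × 1.32 ppm = 0.6524 ppm.

(b) Volume: 913 m³ = 913,000 L.
(b) Available chlorine delivered: 1830 g × 0.72 = 1318 g as Cl₂.
(b) Concentration rise: 1318 g / 913,000 L = 1.443 mg/L = 1.44 ppm.

(a) 0.652 ppm; (b) 1.44 ppm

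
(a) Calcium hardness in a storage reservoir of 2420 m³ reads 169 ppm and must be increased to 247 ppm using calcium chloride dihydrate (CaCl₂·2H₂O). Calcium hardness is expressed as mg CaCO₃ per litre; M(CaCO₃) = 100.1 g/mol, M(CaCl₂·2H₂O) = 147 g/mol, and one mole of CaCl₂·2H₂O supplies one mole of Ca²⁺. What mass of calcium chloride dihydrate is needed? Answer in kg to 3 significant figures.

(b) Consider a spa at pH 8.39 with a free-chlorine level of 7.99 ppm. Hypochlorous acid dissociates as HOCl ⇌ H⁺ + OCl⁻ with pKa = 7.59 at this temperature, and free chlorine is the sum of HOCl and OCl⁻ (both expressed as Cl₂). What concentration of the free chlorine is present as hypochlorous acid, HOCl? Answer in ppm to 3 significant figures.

(a) 277 kg; (b) 1.09 ppm

(a) Volume: 2420 m³ = 2,420,000 L.
(a) Hardness to add: (247 − 169) = 78 mg/L as CaCO₃ × 2,420,000 L = 188,800 g as CaCO₃.
(a) Moles of Ca²⁺ (1 mol Ca²⁺ ≡ 1 mol CaCO₃): 188,800 / 100.1 g/mol = 1886 mol.
(a) Mass of CaCl₂·2H₂O: 1886 × 147 = 277,200 g.

(b) [OCl⁻]/[HOCl] = 10^(pH − pKa) = 10^(8.39 − 7.59) = 10^0.80 = 6.31.
(b) Fraction as HOCl = 1 / (1 + 6.31) = 0.1368.
(b) HOCl = 0.1368 × 7.99 ppm = 1.093 ppm.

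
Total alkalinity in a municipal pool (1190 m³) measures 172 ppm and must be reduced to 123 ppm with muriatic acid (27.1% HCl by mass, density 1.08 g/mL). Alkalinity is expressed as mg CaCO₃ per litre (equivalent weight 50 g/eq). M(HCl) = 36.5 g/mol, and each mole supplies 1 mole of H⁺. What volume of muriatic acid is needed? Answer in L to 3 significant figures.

145 L

Volume: 1190 m³ = 1,190,000 L.
Alkalinity to neutralize: (172 − 123) = 49 mg/L as CaCO₃ × 1,190,000 L = 58,310 g as CaCO₃.
Equivalents of H⁺ required: 58,310 ÷ 50 g/eq = 1166 eq = 1166 mol HCl.
Mass of HCl: 1166 × 36.5 = 42,570 g.
Mass of 27.1% solution: 42,570 / 0.271 = 157,100 g.
Volume: 157,100 g ÷ 1.08 g/mL = 145,400 mL.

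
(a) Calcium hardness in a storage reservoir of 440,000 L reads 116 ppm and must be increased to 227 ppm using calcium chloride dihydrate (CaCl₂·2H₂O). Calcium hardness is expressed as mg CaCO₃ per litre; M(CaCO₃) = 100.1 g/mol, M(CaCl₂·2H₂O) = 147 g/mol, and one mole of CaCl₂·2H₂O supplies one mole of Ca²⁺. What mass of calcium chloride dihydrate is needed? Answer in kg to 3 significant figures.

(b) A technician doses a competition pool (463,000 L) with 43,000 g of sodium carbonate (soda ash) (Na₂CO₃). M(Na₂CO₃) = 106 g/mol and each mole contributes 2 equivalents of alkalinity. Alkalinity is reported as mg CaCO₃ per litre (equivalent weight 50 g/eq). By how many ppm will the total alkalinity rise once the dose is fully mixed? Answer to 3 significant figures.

(a) 71.7 kg; (b) 87.6 ppm

(a) Hardness to add: (227 − 116) = 111 mg/L as CaCO₃ × 440,000 L = 48,840 g as CaCO₃.
(a) Moles of Ca²⁺ (1 mol Ca²⁺ ≡ 1 mol CaCO₃): 48,840 / 100.1 g/mol = 487.9 mol.
(a) Mass of CaCl₂·2H₂O: 487.9 × 147 = 71,720 g.

(b) Moles of Na₂CO₃: 43,000 g ÷ 106 g/mol = 405.7 mol → 811.3 eq of alkalinity.
(b) As CaCO₃: 811.3 eq × 50 g/eq = 40,570 g.
(b) Rise: 40,570 g / 463,000 L × 1000 = 87.62 mg/L.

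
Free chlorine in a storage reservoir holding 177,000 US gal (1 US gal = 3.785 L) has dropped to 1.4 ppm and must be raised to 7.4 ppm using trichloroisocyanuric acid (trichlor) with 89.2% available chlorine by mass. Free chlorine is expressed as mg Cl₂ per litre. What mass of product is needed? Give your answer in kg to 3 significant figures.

Volume: 177,000 US gal × 3.785 L/gal = 669,945 L.
Chlorine deficit: 7.4 − 1.4 = 6 ppm = 6 mg/L as Cl₂.
Cl₂ equivalent needed: 6 mg/L × 669,945 L = 4,020,000 mg = 4020 g.
Product at 89.2% available chlorine: 4020 / 0.892 = 4506 g.

4.51 kg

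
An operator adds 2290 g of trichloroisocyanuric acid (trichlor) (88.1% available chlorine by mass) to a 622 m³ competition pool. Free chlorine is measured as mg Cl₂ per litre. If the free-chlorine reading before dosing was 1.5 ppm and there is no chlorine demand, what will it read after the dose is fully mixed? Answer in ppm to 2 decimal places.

Volume: 622 m³ = 622,000 L.
Available chlorine delivered: 2290 g × 0.881 = 2017 g as Cl₂.
Concentration rise: 2017 g / 622,000 L = 3.244 mg/L = 3.24 ppm.
Final FC: 1.5 + 3.24 = 4.74 ppm.

4.74 ppm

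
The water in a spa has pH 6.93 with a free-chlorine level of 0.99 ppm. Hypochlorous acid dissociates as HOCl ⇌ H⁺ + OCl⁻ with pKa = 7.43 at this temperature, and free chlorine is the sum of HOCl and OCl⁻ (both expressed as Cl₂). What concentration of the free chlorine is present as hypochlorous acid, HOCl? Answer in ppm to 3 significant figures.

[OCl⁻]/[HOCl] = 10^(pH − pKa) = 10^(6.93 − 7.43) = 10^-0.50 = 0.3162.
Fraction as HOCl = 1 / (1 + 0.3162) = 0.7597.
HOCl = 0.7597 × 0.99 ppm = 0.7521 ppm.

0.752 ppm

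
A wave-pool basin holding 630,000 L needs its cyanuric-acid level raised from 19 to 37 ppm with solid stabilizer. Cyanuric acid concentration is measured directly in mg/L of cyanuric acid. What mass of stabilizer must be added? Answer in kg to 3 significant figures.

11.3 kg

CYA to add: (37 − 19) = 18 mg/L × 630,000 L = 11,340 g cyanuric acid.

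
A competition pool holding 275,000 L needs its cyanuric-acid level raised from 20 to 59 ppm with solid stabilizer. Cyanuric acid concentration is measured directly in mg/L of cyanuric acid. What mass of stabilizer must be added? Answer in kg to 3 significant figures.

10.7 kg

CYA to add: (59 − 20) = 39 mg/L × 275,000 L = 10,720 g cyanuric acid.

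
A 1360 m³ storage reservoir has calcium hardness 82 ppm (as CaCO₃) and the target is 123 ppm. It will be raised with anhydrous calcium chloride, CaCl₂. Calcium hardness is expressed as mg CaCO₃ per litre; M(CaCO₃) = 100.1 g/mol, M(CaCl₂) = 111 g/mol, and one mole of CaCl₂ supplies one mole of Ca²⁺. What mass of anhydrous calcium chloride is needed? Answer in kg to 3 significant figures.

Volume: 1360 m³ = 1,360,000 L.
Hardness to add: (123 − 82) = 41 mg/L as CaCO₃ × 1,360,000 L = 55,760 g as CaCO₃.
Moles of Ca²⁺ (1 mol Ca²⁺ ≡ 1 mol CaCO₃): 55,760 / 100.1 g/mol = 557 mol.
Mass of CaCl₂: 557 × 111 = 61,830 g.

61.8 kg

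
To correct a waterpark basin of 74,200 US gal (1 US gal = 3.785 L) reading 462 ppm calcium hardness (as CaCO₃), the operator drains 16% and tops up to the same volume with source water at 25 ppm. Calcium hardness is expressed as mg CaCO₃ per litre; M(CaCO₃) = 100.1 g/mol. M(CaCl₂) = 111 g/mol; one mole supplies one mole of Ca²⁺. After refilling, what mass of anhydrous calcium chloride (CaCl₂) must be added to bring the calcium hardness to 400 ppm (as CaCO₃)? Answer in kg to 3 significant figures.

2.47 kg

Volume: 74,200 US gal × 3.785 L/gal = 280,847 L.
After draining 16% and refilling: 462 × 0.84 + 25 × 0.16 = 392.08 ppm.
Deficit to target: 400 − 392.08 = 7.92 mg/L.
As CaCO₃: 7.92 mg/L × 280,847 L = 2224 g; ÷ 100.1 = 22.22 mol Ca²⁺.
Mass: 22.22 × 111 = 2467 g.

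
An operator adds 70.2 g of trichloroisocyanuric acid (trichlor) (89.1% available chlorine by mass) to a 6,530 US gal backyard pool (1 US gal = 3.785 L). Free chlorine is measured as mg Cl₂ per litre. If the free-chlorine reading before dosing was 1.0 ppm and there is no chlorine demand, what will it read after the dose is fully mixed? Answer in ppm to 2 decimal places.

3.53 ppm

Volume: 6,530 US gal × 3.785 L/gal = 24,716 L.
Available chlorine delivered: 70.2 g × 0.891 = 62.55 g as Cl₂.
Concentration rise: 62.55 g / 24,716 L = 2.531 mg/L = 2.53 ppm.
Final FC: 1.0 + 2.53 = 3.53 ppm.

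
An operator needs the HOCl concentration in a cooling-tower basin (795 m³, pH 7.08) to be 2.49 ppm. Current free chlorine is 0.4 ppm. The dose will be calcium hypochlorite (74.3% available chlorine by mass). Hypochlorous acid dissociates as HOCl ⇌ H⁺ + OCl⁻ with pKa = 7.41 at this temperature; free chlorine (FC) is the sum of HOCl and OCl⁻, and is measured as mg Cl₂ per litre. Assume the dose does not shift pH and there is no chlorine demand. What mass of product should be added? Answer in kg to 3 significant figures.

3.48 kg

Volume: 795 m³ = 795,000 L.
[OCl⁻]/[HOCl] = 10^(pH − pKa) = 10^(7.08 − 7.41) = 0.4677; fraction as HOCl = 1/(1 + 0.4677) = 0.6813.
Free chlorine required for 2.49 ppm HOCl: 2.49 / 0.6813 = 3.655 ppm.
FC to add: 3.655 − 0.4 = 3.255 mg/L as Cl₂.
Cl₂ equivalent: 3.255 mg/L × 795,000 L = 2587 g.
Product at 74.3% available Cl: 2587 / 0.743 = 3482 g.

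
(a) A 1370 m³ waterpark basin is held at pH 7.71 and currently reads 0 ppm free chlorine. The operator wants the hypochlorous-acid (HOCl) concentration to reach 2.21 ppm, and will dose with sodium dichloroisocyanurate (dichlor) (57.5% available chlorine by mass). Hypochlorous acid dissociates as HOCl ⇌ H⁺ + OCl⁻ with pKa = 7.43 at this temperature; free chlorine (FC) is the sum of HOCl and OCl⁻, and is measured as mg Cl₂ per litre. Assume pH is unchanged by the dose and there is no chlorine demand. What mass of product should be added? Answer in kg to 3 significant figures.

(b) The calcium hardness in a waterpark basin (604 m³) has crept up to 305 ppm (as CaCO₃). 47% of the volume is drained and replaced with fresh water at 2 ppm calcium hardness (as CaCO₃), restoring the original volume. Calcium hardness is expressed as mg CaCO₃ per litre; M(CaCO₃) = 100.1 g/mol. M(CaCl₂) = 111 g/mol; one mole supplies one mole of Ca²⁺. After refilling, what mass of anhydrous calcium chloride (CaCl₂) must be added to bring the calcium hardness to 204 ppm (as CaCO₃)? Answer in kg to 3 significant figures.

(a) 15.3 kg; (b) 27.7 kg

(a) Volume: 1370 m³ = 1,370,000 L.
(a) [OCl⁻]/[HOCl] = 10^(pH − pKa) = 10^(7.71 − 7.43) = 1.905; fraction as HOCl = 1/(1 + 1.905) = 0.3442.
(a) Free chlorine required for 2.21 ppm HOCl: 2.21 / 0.3442 = 6.421 ppm.
(a) FC to add: 6.421 − 0 = 6.421 mg/L as Cl₂.
(a) Cl₂ equivalent: 6.421 mg/L × 1,370,000 L = 8797 g.
(a) Product at 57.5% available Cl: 8797 / 0.575 = 15,300 g.

(b) Volume: 604 m³ = 604,000 L.
(b) After draining 47% and refilling: 305 × 0.53 + 2 × 0.47 = 162.59 ppm.
(b) Deficit to target: 204 − 162.59 = 41.41 mg/L.
(b) As CaCO₃: 41.41 mg/L × 604,000 L = 25,010 g; ÷ 100.1 = 249.9 mol Ca²⁺.
(b) Mass: 249.9 × 111 = 27,740 g.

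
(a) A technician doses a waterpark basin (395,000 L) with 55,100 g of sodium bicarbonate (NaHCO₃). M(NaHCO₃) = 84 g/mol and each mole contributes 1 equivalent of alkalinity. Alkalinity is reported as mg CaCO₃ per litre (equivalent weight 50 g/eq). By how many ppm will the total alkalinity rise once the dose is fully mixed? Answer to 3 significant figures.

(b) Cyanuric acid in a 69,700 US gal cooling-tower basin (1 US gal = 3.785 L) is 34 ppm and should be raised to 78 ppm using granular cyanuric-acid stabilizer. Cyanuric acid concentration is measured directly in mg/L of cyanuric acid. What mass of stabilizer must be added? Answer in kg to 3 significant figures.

(a) 83.0 ppm; (b) 11.6 kg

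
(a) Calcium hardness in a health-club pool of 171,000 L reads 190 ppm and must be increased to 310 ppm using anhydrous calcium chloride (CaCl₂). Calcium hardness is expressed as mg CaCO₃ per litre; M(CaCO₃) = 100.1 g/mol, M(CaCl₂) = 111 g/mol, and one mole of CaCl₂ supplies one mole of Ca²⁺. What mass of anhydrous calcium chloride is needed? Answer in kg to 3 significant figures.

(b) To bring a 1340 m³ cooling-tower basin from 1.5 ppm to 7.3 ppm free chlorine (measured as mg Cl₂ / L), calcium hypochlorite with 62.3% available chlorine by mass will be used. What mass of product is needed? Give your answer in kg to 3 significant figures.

(a) 22.8 kg; (b) 12.5 kg

(a) Hardness to add: (310 − 190) = 120 mg/L as CaCO₃ × 171,000 L = 20,520 g as CaCO₃.
(a) Moles of Ca²⁺ (1 mol Ca²⁺ ≡ 1 mol CaCO₃): 20,520 / 100.1 g/mol = 205 mol.
(a) Mass of CaCl₂: 205 × 111 = 22,750 g.

(b) Volume: 1340 m³ = 1,340,000 L.
(b) Chlorine deficit: 7.3 − 1.5 = 5.8 ppm = 5.8 mg/L as Cl₂.
(b) Cl₂ equivalent needed: 5.8 mg/L × 1,340,000 L = 7,772,000 mg = 7772 g.
(b) Product at 62.3% available chlorine: 7772 / 0.623 = 12,480 g.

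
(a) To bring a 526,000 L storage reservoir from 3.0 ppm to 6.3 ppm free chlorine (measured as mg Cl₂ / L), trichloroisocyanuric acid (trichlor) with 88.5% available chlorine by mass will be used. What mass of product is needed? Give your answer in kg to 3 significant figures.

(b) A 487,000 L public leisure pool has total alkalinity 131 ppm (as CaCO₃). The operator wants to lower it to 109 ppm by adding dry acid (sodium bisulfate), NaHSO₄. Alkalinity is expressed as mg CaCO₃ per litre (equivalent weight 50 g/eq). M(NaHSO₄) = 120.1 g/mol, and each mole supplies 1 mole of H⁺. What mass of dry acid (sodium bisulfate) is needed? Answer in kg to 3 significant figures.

(a) 1.96 kg; (b) 25.7 kg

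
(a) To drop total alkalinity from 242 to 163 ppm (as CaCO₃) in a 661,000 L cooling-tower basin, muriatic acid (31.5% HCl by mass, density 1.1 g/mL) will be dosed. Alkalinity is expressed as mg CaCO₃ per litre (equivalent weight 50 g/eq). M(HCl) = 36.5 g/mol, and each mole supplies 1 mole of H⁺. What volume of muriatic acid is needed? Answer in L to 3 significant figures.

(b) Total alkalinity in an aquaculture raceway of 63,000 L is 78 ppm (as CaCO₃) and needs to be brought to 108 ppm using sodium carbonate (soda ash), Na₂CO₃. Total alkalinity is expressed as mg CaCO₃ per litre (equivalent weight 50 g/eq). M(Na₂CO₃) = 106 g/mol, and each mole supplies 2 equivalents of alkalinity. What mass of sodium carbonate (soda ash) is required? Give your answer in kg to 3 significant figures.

(a) 110 L; (b) 2.00 kg

(a) Alkalinity to neutralize: (242 − 163) = 79 mg/L as CaCO₃ × 661,000 L = 52,220 g as CaCO₃.
(a) Equivalents of H⁺ required: 52,220 ÷ 50 g/eq = 1044 eq = 1044 mol HCl.
(a) Mass of HCl: 1044 × 36.5 = 38,120 g.
(a) Mass of 31.5% solution: 38,120 / 0.315 = 121,000 g.
(a) Volume: 121,000 g ÷ 1.1 g/mL = 110,000 mL.

(b) Alkalinity to add: (108 − 78) = 30 mg/L as CaCO₃ × 63,000 L = 1890 g as CaCO₃.
(b) Equivalents: 1890 g ÷ 50 g/eq = 37.8 eq.
(b) Each mole of Na₂CO₃ supplies 2 eq, so 37.8 / 2 = 18.9 mol.
(b) Mass: 18.9 mol × 106 g/mol = 2003 g.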